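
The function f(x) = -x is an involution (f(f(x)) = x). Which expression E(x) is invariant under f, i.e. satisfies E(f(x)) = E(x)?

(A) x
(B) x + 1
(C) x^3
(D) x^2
D

Replace x by f(x) = -x in each option and simplify. As a quick numerical cross-check, also compare E(3) with E(f(3)) = E(-3).

(A) x  ->  (-x) = -x; check: E(3) = 3 but E(-3) = -3.   [not invariant]
(B) x + 1  ->  (-x) + 1 = 1 - x; check: E(3) = 4 but E(-3) = -2.   [not invariant]
(C) x^3  ->  (-x)^3 = -x^3; check: E(3) = 27 but E(-3) = -27.   [not invariant]
(D) x^2  ->  (-x)^2, which simplifies back to x^2; check: E(3) = 9, E(-3) = 9.   [invariant]

Only (D) is unchanged. E is symmetric under swapping x with f(x) = -x, which is exactly what an involution does.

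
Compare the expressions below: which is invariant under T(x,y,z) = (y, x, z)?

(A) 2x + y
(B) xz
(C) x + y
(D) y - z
C

Apply T(x,y,z) = (y, x, z) to each option, i.e. replace (x, y, z) by the transformed coordinates.
Substitute the transformed coordinates into each option and compare with the original:
(A) 2x + y  ->  2(y) + (x) = x + 2y   [differs from 2x + y: not invariant]
(B) xz  ->  (y)(z) = yz   [differs from xz: not invariant]
(C) x + y  ->  (y) + (x) = x + y   [equals x + y: invariant]
(D) y - z  ->  (x) - (z) = x - z   [differs from y - z: not invariant]

Only option (C), x + y, is unchanged by the transformation.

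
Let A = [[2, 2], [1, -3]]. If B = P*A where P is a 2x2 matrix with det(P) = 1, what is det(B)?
-8

By the multiplicative property of determinants, det(B) = det(P*A) = det(P) * det(A) = det(A),
so the determinant is invariant under multiplication by any determinant-1 matrix; we just need det(A).

det(A) = (2)(-3) - (2)(1) = -6 - 2 = -8

Therefore det(B) = 1 * (-8) = -8.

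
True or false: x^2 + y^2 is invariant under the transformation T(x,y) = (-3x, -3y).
False

Substitute T(x,y) = (-3x, -3y) into the expression and compare with the original.

Original: x^2 + y^2
After applying T: (-3x)^2 + (-3y)^2 = 9x^2 + 9y^2

This differs from the original x^2 + y^2 (difference: 8x^2 + 8y^2), so the expression is NOT invariant.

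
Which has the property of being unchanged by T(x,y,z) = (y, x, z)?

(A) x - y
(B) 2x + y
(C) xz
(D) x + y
D

Apply T(x,y,z) = (y, x, z) to each option, i.e. replace (x, y, z) by the transformed coordinates.
Substitute the transformed coordinates into each option and compare with the original:
(A) x - y  ->  (y) - (x) = -x + y   [differs from x - y: not invariant]
(B) 2x + y  ->  2(y) + (x) = x + 2y   [differs from 2x + y: not invariant]
(C) xz  ->  (y)(z) = yz   [differs from xz: not invariant]
(D) x + y  ->  (y) + (x) = x + y   [equals x + y: invariant]

Only option (D), x + y, is unchanged by the transformation.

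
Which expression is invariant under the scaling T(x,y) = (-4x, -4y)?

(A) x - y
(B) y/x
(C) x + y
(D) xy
B

Under the uniform scaling T(x,y) = (-4x, -4y):
Substitute the transformed coordinates into each option and compare with the original:
(A) x - y  ->  (-4x) - (-4y) = -4x + 4y   [differs from x - y: not invariant]
(B) y/x  ->  (-4y)/(-4x) = y/x   [equals y/x: invariant]
(C) x + y  ->  (-4x) + (-4y) = -4x - 4y   [differs from x + y: not invariant]
(D) xy  ->  (-4x)(-4y) = 16xy   [differs from xy: not invariant]

Only option (B), y/x, is unchanged by the transformation.
The common factor -4 cancels in a ratio of coordinates, while sums, products and sums of squares pick up factors of -4 or 16.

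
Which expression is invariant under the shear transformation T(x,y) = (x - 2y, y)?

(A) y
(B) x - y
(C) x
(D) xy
A

Under the shear T(x,y) = (x - 2y, y):
Substitute the transformed coordinates into each option and compare with the original:
(A) y  ->  (y) = y   [equals y: invariant]
(B) x - y  ->  (x - 2y) - (y) = x - 3y   [differs from x - y: not invariant]
(C) x  ->  (x - 2y) = x - 2y   [differs from x: not invariant]
(D) xy  ->  (x - 2y)(y) = xy - 2y^2   [differs from xy: not invariant]

Only option (A), y, is unchanged by the transformation.
A horizontal shear moves points parallel to the x-axis, so the y-coordinate (and any function of y alone) is unchanged.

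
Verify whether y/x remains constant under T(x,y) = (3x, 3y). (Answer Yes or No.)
Yes

Substitute T(x,y) = (3x, 3y) into the expression and compare with the original.

Original: y/x
After applying T: (3y)/(3x) = y/x

This is identical to the original y/x, so the expression is invariant.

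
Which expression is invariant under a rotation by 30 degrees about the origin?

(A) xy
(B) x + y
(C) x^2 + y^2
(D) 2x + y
C

A rotation by 30 degrees sends (x, y) to (sqrt(3)x/2 - y/2, x/2 + sqrt(3)y/2).
Substitute the transformed coordinates into each option and compare with the original:
(A) xy  ->  (sqrt(3)x/2 - y/2)(x/2 + sqrt(3)y/2) = sqrt(3)x^2/4 + xy/2 - sqrt(3)y^2/4   [differs from xy: not invariant]
(B) x + y  ->  (sqrt(3)x/2 - y/2) + (x/2 + sqrt(3)y/2) = x/2 + sqrt(3)x/2 - y/2 + sqrt(3)y/2   [differs from x + y: not invariant]
(C) x^2 + y^2  ->  (sqrt(3)x/2 - y/2)^2 + (x/2 + sqrt(3)y/2)^2 = x^2 + y^2   [equals x^2 + y^2: invariant]
(D) 2x + y  ->  2(sqrt(3)x/2 - y/2) + (x/2 + sqrt(3)y/2) = x/2 + sqrt(3)x - y + sqrt(3)y/2   [differs from 2x + y: not invariant]

Only option (C), x^2 + y^2, is unchanged by the transformation.
Geometrically, x^2 + y^2 is the squared distance from the origin, which every rotation about the origin preserves.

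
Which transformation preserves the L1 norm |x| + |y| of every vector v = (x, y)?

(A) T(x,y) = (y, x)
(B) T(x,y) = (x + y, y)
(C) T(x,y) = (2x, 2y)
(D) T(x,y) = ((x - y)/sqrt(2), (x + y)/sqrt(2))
A

A transformation preserves a norm if ||T(v)|| = ||v|| for every v; a single vector where the norm changes rules an option out.

(A) T(x,y) = (y, x): preserves the norm -- it only permutes the coordinates and/or flips signs, which leaves |x| + |y| unchanged.
(B) T(x,y) = (x + y, y): v = (0, 1) has norm |0| + |1| = 1, but T(v) = (1, 1) has norm 2 -- not preserved.
(C) T(x,y) = (2x, 2y): v = (1, 0) has norm |1| + |0| = 1, but T(v) = (2, 0) has norm 2 -- not preserved.
(D) T(x,y) = ((x - y)/sqrt(2), (x + y)/sqrt(2)): v = (1, 0) has norm |1| + |0| = 1, but T(v) = (sqrt(2)/2, sqrt(2)/2) has norm sqrt(2) -- not preserved.

Therefore the answer is (A).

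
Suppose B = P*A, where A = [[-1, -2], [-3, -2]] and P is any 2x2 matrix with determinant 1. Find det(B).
-4

By the multiplicative property of determinants, det(B) = det(P*A) = det(P) * det(A) = det(A),
so the determinant is invariant under multiplication by any determinant-1 matrix; we just need det(A).

det(A) = (-1)(-2) - (-2)(-3) = 2 - 6 = -4

Therefore det(B) = 1 * (-4) = -4.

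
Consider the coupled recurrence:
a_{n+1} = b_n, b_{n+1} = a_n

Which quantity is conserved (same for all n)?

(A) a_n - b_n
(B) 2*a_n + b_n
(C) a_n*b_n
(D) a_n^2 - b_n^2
C

Replace a_n by a_{n+1} = b_n and b_n by b_{n+1} = a_n in each option and simplify:
(A) a_n - b_n  ->  (b_n) - (a_n) = -a_n + b_n   [not conserved]
(B) 2*a_n + b_n  ->  2*(b_n) + (a_n) = a_n + 2*b_n   [not conserved]
(C) a_n*b_n  ->  (b_n)*(a_n) = a_n*b_n   [conserved]
(D) a_n^2 - b_n^2  ->  (b_n)^2 - (a_n)^2 = -a_n^2 + b_n^2   [not conserved]

Only (C) a_n*b_n returns to itself after one step, so it is the conserved quantity.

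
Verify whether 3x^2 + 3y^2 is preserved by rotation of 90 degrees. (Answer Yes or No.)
Yes

Applying rotation by 90 degrees: x' = x*cos(90 degrees) - y*sin(90 degrees) = -y, y' = x*sin(90 degrees) + y*cos(90 degrees) = x

Substituting into 3x^2 + 3y^2:
3(-y)^2 + 3(x)^2
= 3x^2 + 3y^2

This equals the original expression 3x^2 + 3y^2, so it IS invariant.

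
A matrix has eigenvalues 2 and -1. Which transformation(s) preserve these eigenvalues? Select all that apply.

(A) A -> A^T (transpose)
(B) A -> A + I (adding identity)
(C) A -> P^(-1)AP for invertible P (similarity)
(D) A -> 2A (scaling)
A and C

Eigenvalues are preserved by:
1. Similarity transformations: A -> P^(-1)AP (same characteristic polynomial)
2. Transpose: A^T has the same eigenvalues as A

Eigenvalues are NOT preserved by:
- Adding identity: eigenvalues become 2+1, -1+1
- Scaling: eigenvalues become 4, -2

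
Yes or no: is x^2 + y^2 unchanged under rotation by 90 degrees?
Yes

Applying rotation by 90 degrees: x' = x*cos(90 degrees) - y*sin(90 degrees) = -y, y' = x*sin(90 degrees) + y*cos(90 degrees) = x

Substituting into x^2 + y^2:
(-y)^2 + (x)^2
= x^2 + y^2

This equals the original expression x^2 + y^2, so it IS invariant.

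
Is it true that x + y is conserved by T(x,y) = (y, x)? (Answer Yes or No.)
Yes

Substitute T(x,y) = (y, x) into the expression and compare with the original.

Original: x + y
After applying T: (y) + (x) = x + y

This is identical to the original x + y, so the expression is invariant.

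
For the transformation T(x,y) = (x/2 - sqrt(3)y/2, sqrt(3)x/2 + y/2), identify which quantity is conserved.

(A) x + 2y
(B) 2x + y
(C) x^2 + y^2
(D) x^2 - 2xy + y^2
C

An expression E(x,y) is invariant under T if E(T(x,y)) = E(x,y). Here T(x,y) = (x/2 - sqrt(3)y/2, sqrt(3)x/2 + y/2).
Substitute the transformed coordinates into each option and compare with the original:
(A) x + 2y  ->  (x/2 - sqrt(3)y/2) + 2(sqrt(3)x/2 + y/2) = x/2 + sqrt(3)x - sqrt(3)y/2 + y   [differs from x + 2y: not invariant]
(B) 2x + y  ->  2(x/2 - sqrt(3)y/2) + (sqrt(3)x/2 + y/2) = sqrt(3)x/2 + x - sqrt(3)y + y/2   [differs from 2x + y: not invariant]
(C) x^2 + y^2  ->  (x/2 - sqrt(3)y/2)^2 + (sqrt(3)x/2 + y/2)^2 = x^2 + y^2   [equals x^2 + y^2: invariant]
(D) x^2 - 2xy + y^2  ->  (x/2 - sqrt(3)y/2)^2 - 2(x/2 - sqrt(3)y/2)(sqrt(3)x/2 + y/2) + (sqrt(3)x/2 + y/2)^2 = -sqrt(3)x^2/2 + x^2 + xy + sqrt(3)y^2/2 + y^2   [differs from x^2 - 2xy + y^2: not invariant]

Only option (C), x^2 + y^2, is unchanged by the transformation.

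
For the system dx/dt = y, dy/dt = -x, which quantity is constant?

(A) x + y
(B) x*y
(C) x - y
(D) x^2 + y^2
D

A first integral I satisfies dI/dt = 0 along every solution. Differentiate each option and use the equation of motion:
(A) d/dt[x + y] = y + (-x) = y - x, not identically 0
(B) d/dt[x*y] = (dx/dt)y + x(dy/dt) = y^2 - x^2, not identically 0
(C) d/dt[x - y] = y - (-x) = x + y, not identically 0
(D) d/dt[x^2 + y^2] = 2x*dx/dt + 2y*dy/dt = 2x*y + 2y*(-x) = 0

Only (D) has zero time-derivative. So x^2 + y^2 (the squared radius; trajectories are circles) is the conserved quantity.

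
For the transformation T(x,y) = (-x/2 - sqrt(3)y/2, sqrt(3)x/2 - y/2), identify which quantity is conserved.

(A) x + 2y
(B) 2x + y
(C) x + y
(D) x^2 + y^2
D

An expression E(x,y) is invariant under T if E(T(x,y)) = E(x,y). Here T(x,y) = (-x/2 - sqrt(3)y/2, sqrt(3)x/2 - y/2).
Substitute the transformed coordinates into each option and compare with the original:
(A) x + 2y  ->  (-x/2 - sqrt(3)y/2) + 2(sqrt(3)x/2 - y/2) = -x/2 + sqrt(3)x - y - sqrt(3)y/2   [differs from x + 2y: not invariant]
(B) 2x + y  ->  2(-x/2 - sqrt(3)y/2) + (sqrt(3)x/2 - y/2) = -x + sqrt(3)x/2 - sqrt(3)y - y/2   [differs from 2x + y: not invariant]
(C) x + y  ->  (-x/2 - sqrt(3)y/2) + (sqrt(3)x/2 - y/2) = -x/2 + sqrt(3)x/2 - sqrt(3)y/2 - y/2   [differs from x + y: not invariant]
(D) x^2 + y^2  ->  (-x/2 - sqrt(3)y/2)^2 + (sqrt(3)x/2 - y/2)^2 = x^2 + y^2   [equals x^2 + y^2: invariant]

Only option (D), x^2 + y^2, is unchanged by the transformation.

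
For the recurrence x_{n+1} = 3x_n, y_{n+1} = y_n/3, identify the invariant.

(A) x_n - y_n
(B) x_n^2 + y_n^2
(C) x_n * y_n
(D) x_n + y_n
C

For the recurrence x_{n+1} = 3x_n, y_{n+1} = y_n/3:

x_{n+1} * y_{n+1} = (3x_n) * (y_n/3) = x_n * y_n
The product is conserved.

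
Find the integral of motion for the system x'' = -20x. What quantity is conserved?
E = (x')^2 + 20x^2

Multiply the equation by x':
x' * x'' = -20x * x'
The left side is d/dt[(x')^2/2] and the right side is d/dt[-20x^2/2], so
d/dt[(x')^2/2 + 20x^2/2] = 0, i.e. (x')^2/2 + 20x^2/2 = constant.
Multiplying by 2, the integral of motion is E = (x')^2 + 20x^2.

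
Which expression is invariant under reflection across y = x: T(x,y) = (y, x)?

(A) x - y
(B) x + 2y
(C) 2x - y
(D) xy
D

The map is reflection across y = x: T(x,y) = (y, x).
Substitute the transformed coordinates into each option and compare with the original:
(A) x - y  ->  (y) - (x) = -x + y   [differs from x - y: not invariant]
(B) x + 2y  ->  (y) + 2(x) = 2x + y   [differs from x + 2y: not invariant]
(C) 2x - y  ->  2(y) - (x) = -x + 2y   [differs from 2x - y: not invariant]
(D) xy  ->  (y)(x) = xy   [equals xy: invariant]

Only option (D), xy, is unchanged by the transformation.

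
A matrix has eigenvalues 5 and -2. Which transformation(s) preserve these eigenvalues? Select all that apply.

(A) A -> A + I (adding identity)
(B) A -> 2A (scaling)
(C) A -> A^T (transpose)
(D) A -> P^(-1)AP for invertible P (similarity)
C and D

Eigenvalues are preserved by:
1. Similarity transformations: A -> P^(-1)AP (same characteristic polynomial)
2. Transpose: A^T has the same eigenvalues as A

Eigenvalues are NOT preserved by:
- Adding identity: eigenvalues become 5+1, -2+1
- Scaling: eigenvalues become 10, -4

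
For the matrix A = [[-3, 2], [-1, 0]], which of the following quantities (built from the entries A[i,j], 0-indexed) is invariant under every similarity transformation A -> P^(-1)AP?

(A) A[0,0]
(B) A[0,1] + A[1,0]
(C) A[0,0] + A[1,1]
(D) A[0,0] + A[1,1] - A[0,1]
C

A[0,0] + A[1,1] is the trace of A. By the cyclic property of the trace, tr(P^(-1)AP) = tr(APP^(-1)) = tr(A), so it is the same for every matrix similar to A.

The other combinations are not similarity invariants. For example, take P = [[2, 1], [1, 1]] (det P = 1), so P^(-1) = [[1, -1], [-1, 2]] and
B = P^(-1)AP = [[-2, 0], [0, -1]].
Evaluating each option on A and on B:
(A) A[0,0]: -3 for A, -2 for B -> changes
(B) A[0,1] + A[1,0]: 1 for A, 0 for B -> changes
(C) A[0,0] + A[1,1]: -3 for A, -3 for B -> unchanged
(D) A[0,0] + A[1,1] - A[0,1]: -5 for A, -3 for B -> changes

Only (C) A[0,0] + A[1,1] = -3 survives (and it does so for every P, not just this one), so it is the invariant.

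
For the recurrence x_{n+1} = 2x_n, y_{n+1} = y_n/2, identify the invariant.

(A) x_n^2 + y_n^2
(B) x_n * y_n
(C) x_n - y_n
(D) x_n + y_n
B

For the recurrence x_{n+1} = 2x_n, y_{n+1} = y_n/2:

x_{n+1} * y_{n+1} = (2x_n) * (y_n/2) = x_n * y_n
The product is conserved.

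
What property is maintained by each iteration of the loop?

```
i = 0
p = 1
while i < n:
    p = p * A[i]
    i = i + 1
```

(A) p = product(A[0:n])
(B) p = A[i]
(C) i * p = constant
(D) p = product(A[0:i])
D

A loop invariant must hold before the first iteration and be re-established by every execution of the body.

(D) p = product(A[0:i]): Initially i = 0 and p = 1 = product of the empty slice A[0:0]. If p = product(A[0:i]) holds at the top of an iteration, the body sets p to product(A[0:i]) * A[i] = product(A[0:i+1]) and then i to i+1, so the property is restored. At exit i = n, giving p = product(A[0:n]).

The other options fail:
(A) p = product(A[0:n]): false before the loop (p = 1, not the full product) -- it only becomes true at exit.
(B) p = A[i]: after the first iteration p = A[0] but i = 1; in general p is a product of several elements, not a single one.
(C) i * p = constant: initially i * p = 0, but after one iteration it is 1 * A[0], which is nonzero in general.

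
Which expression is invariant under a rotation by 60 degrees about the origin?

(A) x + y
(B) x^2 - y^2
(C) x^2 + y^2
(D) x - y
C

A rotation by 60 degrees sends (x, y) to (x/2 - sqrt(3)y/2, sqrt(3)x/2 + y/2).
Substitute the transformed coordinates into each option and compare with the original:
(A) x + y  ->  (x/2 - sqrt(3)y/2) + (sqrt(3)x/2 + y/2) = x/2 + sqrt(3)x/2 - sqrt(3)y/2 + y/2   [differs from x + y: not invariant]
(B) x^2 - y^2  ->  (x/2 - sqrt(3)y/2)^2 - (sqrt(3)x/2 + y/2)^2 = -x^2/2 - sqrt(3)xy + y^2/2   [differs from x^2 - y^2: not invariant]
(C) x^2 + y^2  ->  (x/2 - sqrt(3)y/2)^2 + (sqrt(3)x/2 + y/2)^2 = x^2 + y^2   [equals x^2 + y^2: invariant]
(D) x - y  ->  (x/2 - sqrt(3)y/2) - (sqrt(3)x/2 + y/2) = -sqrt(3)x/2 + x/2 - sqrt(3)y/2 - y/2   [differs from x - y: not invariant]

Only option (C), x^2 + y^2, is unchanged by the transformation.
Geometrically, x^2 + y^2 is the squared distance from the origin, which every rotation about the origin preserves.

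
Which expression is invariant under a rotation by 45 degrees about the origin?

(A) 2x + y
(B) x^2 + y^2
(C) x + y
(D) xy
B

A rotation by 45 degrees sends (x, y) to (sqrt(2)x/2 - sqrt(2)y/2, sqrt(2)x/2 + sqrt(2)y/2).
Substitute the transformed coordinates into each option and compare with the original:
(A) 2x + y  ->  2(sqrt(2)x/2 - sqrt(2)y/2) + (sqrt(2)x/2 + sqrt(2)y/2) = 3sqrt(2)x/2 - sqrt(2)y/2   [differs from 2x + y: not invariant]
(B) x^2 + y^2  ->  (sqrt(2)x/2 - sqrt(2)y/2)^2 + (sqrt(2)x/2 + sqrt(2)y/2)^2 = x^2 + y^2   [equals x^2 + y^2: invariant]
(C) x + y  ->  (sqrt(2)x/2 - sqrt(2)y/2) + (sqrt(2)x/2 + sqrt(2)y/2) = sqrt(2)x   [differs from x + y: not invariant]
(D) xy  ->  (sqrt(2)x/2 - sqrt(2)y/2)(sqrt(2)x/2 + sqrt(2)y/2) = x^2/2 - y^2/2   [differs from xy: not invariant]

Only option (B), x^2 + y^2, is unchanged by the transformation.
Geometrically, x^2 + y^2 is the squared distance from the origin, which every rotation about the origin preserves.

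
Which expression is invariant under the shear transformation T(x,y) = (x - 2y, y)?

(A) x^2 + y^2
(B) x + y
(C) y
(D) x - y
C

Under the shear T(x,y) = (x - 2y, y):
Substitute the transformed coordinates into each option and compare with the original:
(A) x^2 + y^2  ->  (x - 2y)^2 + (y)^2 = x^2 - 4xy + 5y^2   [differs from x^2 + y^2: not invariant]
(B) x + y  ->  (x - 2y) + (y) = x - y   [differs from x + y: not invariant]
(C) y  ->  (y) = y   [equals y: invariant]
(D) x - y  ->  (x - 2y) - (y) = x - 3y   [differs from x - y: not invariant]

Only option (C), y, is unchanged by the transformation.
A horizontal shear moves points parallel to the x-axis, so the y-coordinate (and any function of y alone) is unchanged.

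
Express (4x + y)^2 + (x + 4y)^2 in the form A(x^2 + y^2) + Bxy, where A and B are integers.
17(x^2 + y^2) + 16xy

Expanding: (4x + y)^2 = 16x^2 + 8xy + y^2
(x + 4y)^2 = x^2 + 8xy + 16y^2
Sum = (16+1)(x^2+y^2) + 16xy = 17(x^2 + y^2) + 16xy
This is symmetric in x and y.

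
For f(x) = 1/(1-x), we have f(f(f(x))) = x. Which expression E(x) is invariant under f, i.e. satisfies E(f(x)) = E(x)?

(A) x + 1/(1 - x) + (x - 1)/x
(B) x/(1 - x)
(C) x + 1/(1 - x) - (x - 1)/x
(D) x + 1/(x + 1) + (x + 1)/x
A

Replace x by f(x) = 1/(1 - x) in each option and simplify. As a quick numerical cross-check, also compare E(5) with E(f(5)) = E(-1/4).

(A) x + 1/(1 - x) + (x - 1)/x  ->  (1/(1 - x)) + 1/(1 - (1/(1 - x))) + ((1/(1 - x)) - 1)/(1/(1 - x)), which simplifies back to x + 1/(1 - x) + (x - 1)/x; check: E(5) = 111/20, E(-1/4) = 111/20.   [invariant]
(B) x/(1 - x)  ->  (1/(1 - x))/(1 - (1/(1 - x))) = -1/x; check: E(5) = -5/4 but E(-1/4) = -1/5.   [not invariant]
(C) x + 1/(1 - x) - (x - 1)/x  ->  (1/(1 - x)) + 1/(1 - (1/(1 - x))) - ((1/(1 - x)) - 1)/(1/(1 - x)) = (x^2(1 - x) - x + (x - 1)^2)/(x(x - 1)); check: E(5) = 79/20 but E(-1/4) = -89/20.   [not invariant]
(D) x + 1/(x + 1) + (x + 1)/x  ->  (1/(1 - x)) + 1/((1/(1 - x)) + 1) + ((1/(1 - x)) + 1)/(1/(1 - x)) = (-x^3 + 6x^2 - 11x + 7)/(x^2 - 3x + 2); check: E(5) = 191/30 but E(-1/4) = -23/12.   [not invariant]

Only (A) is unchanged. Indeed f(f(x)) = 1/(1 - 1/(1-x)) = (1-x)/(-x) = (x-1)/x, so E(x) = x + f(x) + f(f(x)) is the sum over the whole 3-cycle; applying f just permutes the three terms cyclically (x -> f(x) -> f(f(x)) -> x), leaving the sum unchanged.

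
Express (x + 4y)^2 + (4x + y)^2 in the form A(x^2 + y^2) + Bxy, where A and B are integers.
17(x^2 + y^2) + 16xy

Expanding: (x + 4y)^2 = x^2 + 8xy + 16y^2
(4x + y)^2 = 16x^2 + 8xy + y^2
Sum = (1+16)(x^2+y^2) + 16xy = 17(x^2 + y^2) + 16xy
This is symmetric in x and y.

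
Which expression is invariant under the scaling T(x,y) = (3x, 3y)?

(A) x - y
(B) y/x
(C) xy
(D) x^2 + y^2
B

Under the uniform scaling T(x,y) = (3x, 3y):
Substitute the transformed coordinates into each option and compare with the original:
(A) x - y  ->  (3x) - (3y) = 3x - 3y   [differs from x - y: not invariant]
(B) y/x  ->  (3y)/(3x) = y/x   [equals y/x: invariant]
(C) xy  ->  (3x)(3y) = 9xy   [differs from xy: not invariant]
(D) x^2 + y^2  ->  (3x)^2 + (3y)^2 = 9x^2 + 9y^2   [differs from x^2 + y^2: not invariant]

Only option (B), y/x, is unchanged by the transformation.
The common factor 3 cancels in a ratio of coordinates, while sums, products and sums of squares pick up factors of 3 or 9.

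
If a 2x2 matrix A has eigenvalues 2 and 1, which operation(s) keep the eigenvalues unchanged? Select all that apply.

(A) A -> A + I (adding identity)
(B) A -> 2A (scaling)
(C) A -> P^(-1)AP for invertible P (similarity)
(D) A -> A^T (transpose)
C and D

Eigenvalues are preserved by:
1. Similarity transformations: A -> P^(-1)AP (same characteristic polynomial)
2. Transpose: A^T has the same eigenvalues as A

Eigenvalues are NOT preserved by:
- Adding identity: eigenvalues become 2+1, 1+1
- Scaling: eigenvalues become 4, 2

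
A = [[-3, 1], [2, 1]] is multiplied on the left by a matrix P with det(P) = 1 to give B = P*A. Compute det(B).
-5

By the multiplicative property of determinants, det(B) = det(P*A) = det(P) * det(A) = det(A),
so the determinant is invariant under multiplication by any determinant-1 matrix; we just need det(A).

det(A) = (-3)(1) - (1)(2) = -3 - 2 = -5

Therefore det(B) = 1 * (-5) = -5.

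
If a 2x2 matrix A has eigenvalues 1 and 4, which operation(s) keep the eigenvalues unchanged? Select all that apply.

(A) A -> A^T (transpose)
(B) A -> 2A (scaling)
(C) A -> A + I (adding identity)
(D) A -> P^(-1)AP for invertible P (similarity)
A and D

Eigenvalues are preserved by:
1. Similarity transformations: A -> P^(-1)AP (same characteristic polynomial)
2. Transpose: A^T has the same eigenvalues as A

Eigenvalues are NOT preserved by:
- Adding identity: eigenvalues become 1+1, 4+1
- Scaling: eigenvalues become 2, 8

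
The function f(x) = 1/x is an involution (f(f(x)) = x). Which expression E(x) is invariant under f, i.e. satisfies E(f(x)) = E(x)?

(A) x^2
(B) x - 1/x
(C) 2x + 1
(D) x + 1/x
D

Replace x by f(x) = 1/x in each option and simplify. As a quick numerical cross-check, also compare E(3) with E(f(3)) = E(1/3).

(A) x^2  ->  (1/x)^2 = x^(-2); check: E(3) = 9 but E(1/3) = 1/9.   [not invariant]
(B) x - 1/x  ->  (1/x) - 1/(1/x) = -x + 1/x; check: E(3) = 8/3 but E(1/3) = -8/3.   [not invariant]
(C) 2x + 1  ->  2(1/x) + 1 = (x + 2)/x; check: E(3) = 7 but E(1/3) = 5/3.   [not invariant]
(D) x + 1/x  ->  (1/x) + 1/(1/x), which simplifies back to x + 1/x; check: E(3) = 10/3, E(1/3) = 10/3.   [invariant]

Only (D) is unchanged. E is symmetric under swapping x with f(x) = 1/x, which is exactly what an involution does.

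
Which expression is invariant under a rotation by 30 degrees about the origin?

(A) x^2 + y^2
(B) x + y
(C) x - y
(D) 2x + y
A

A rotation by 30 degrees sends (x, y) to (sqrt(3)x/2 - y/2, x/2 + sqrt(3)y/2).
Substitute the transformed coordinates into each option and compare with the original:
(A) x^2 + y^2  ->  (sqrt(3)x/2 - y/2)^2 + (x/2 + sqrt(3)y/2)^2 = x^2 + y^2   [equals x^2 + y^2: invariant]
(B) x + y  ->  (sqrt(3)x/2 - y/2) + (x/2 + sqrt(3)y/2) = x/2 + sqrt(3)x/2 - y/2 + sqrt(3)y/2   [differs from x + y: not invariant]
(C) x - y  ->  (sqrt(3)x/2 - y/2) - (x/2 + sqrt(3)y/2) = -x/2 + sqrt(3)x/2 - sqrt(3)y/2 - y/2   [differs from x - y: not invariant]
(D) 2x + y  ->  2(sqrt(3)x/2 - y/2) + (x/2 + sqrt(3)y/2) = x/2 + sqrt(3)x - y + sqrt(3)y/2   [differs from 2x + y: not invariant]

Only option (A), x^2 + y^2, is unchanged by the transformation.
Geometrically, x^2 + y^2 is the squared distance from the origin, which every rotation about the origin preserves.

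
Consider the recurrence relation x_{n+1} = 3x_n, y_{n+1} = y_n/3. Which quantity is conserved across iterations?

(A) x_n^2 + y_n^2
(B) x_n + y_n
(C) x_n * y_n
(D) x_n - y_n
C

For the recurrence x_{n+1} = 3x_n, y_{n+1} = y_n/3:

x_{n+1} * y_{n+1} = (3x_n) * (y_n/3) = x_n * y_n
The product is conserved.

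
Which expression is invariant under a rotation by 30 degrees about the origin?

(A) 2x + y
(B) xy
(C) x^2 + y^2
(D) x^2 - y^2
C

A rotation by 30 degrees sends (x, y) to (sqrt(3)x/2 - y/2, x/2 + sqrt(3)y/2).
Substitute the transformed coordinates into each option and compare with the original:
(A) 2x + y  ->  2(sqrt(3)x/2 - y/2) + (x/2 + sqrt(3)y/2) = x/2 + sqrt(3)x - y + sqrt(3)y/2   [differs from 2x + y: not invariant]
(B) xy  ->  (sqrt(3)x/2 - y/2)(x/2 + sqrt(3)y/2) = sqrt(3)x^2/4 + xy/2 - sqrt(3)y^2/4   [differs from xy: not invariant]
(C) x^2 + y^2  ->  (sqrt(3)x/2 - y/2)^2 + (x/2 + sqrt(3)y/2)^2 = x^2 + y^2   [equals x^2 + y^2: invariant]
(D) x^2 - y^2  ->  (sqrt(3)x/2 - y/2)^2 - (x/2 + sqrt(3)y/2)^2 = x^2/2 - sqrt(3)xy - y^2/2   [differs from x^2 - y^2: not invariant]

Only option (C), x^2 + y^2, is unchanged by the transformation.
Geometrically, x^2 + y^2 is the squared distance from the origin, which every rotation about the origin preserves.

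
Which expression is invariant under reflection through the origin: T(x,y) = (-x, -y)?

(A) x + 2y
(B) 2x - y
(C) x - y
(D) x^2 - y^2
D

The map is reflection through the origin: T(x,y) = (-x, -y).
Substitute the transformed coordinates into each option and compare with the original:
(A) x + 2y  ->  (-x) + 2(-y) = -x - 2y   [differs from x + 2y: not invariant]
(B) 2x - y  ->  2(-x) - (-y) = -2x + y   [differs from 2x - y: not invariant]
(C) x - y  ->  (-x) - (-y) = -x + y   [differs from x - y: not invariant]
(D) x^2 - y^2  ->  (-x)^2 - (-y)^2 = x^2 - y^2   [equals x^2 - y^2: invariant]

Only option (D), x^2 - y^2, is unchanged by the transformation.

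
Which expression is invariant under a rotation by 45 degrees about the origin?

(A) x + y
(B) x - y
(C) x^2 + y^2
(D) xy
C

A rotation by 45 degrees sends (x, y) to (sqrt(2)x/2 - sqrt(2)y/2, sqrt(2)x/2 + sqrt(2)y/2).
Substitute the transformed coordinates into each option and compare with the original:
(A) x + y  ->  (sqrt(2)x/2 - sqrt(2)y/2) + (sqrt(2)x/2 + sqrt(2)y/2) = sqrt(2)x   [differs from x + y: not invariant]
(B) x - y  ->  (sqrt(2)x/2 - sqrt(2)y/2) - (sqrt(2)x/2 + sqrt(2)y/2) = -sqrt(2)y   [differs from x - y: not invariant]
(C) x^2 + y^2  ->  (sqrt(2)x/2 - sqrt(2)y/2)^2 + (sqrt(2)x/2 + sqrt(2)y/2)^2 = x^2 + y^2   [equals x^2 + y^2: invariant]
(D) xy  ->  (sqrt(2)x/2 - sqrt(2)y/2)(sqrt(2)x/2 + sqrt(2)y/2) = x^2/2 - y^2/2   [differs from xy: not invariant]

Only option (C), x^2 + y^2, is unchanged by the transformation.
Geometrically, x^2 + y^2 is the squared distance from the origin, which every rotation about the origin preserves.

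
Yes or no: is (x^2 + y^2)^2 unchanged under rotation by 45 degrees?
Yes

Applying rotation by 45 degrees: x' = x*cos(45 degrees) - y*sin(45 degrees) = sqrt(2)x/2 - sqrt(2)y/2, y' = x*sin(45 degrees) + y*cos(45 degrees) = sqrt(2)x/2 + sqrt(2)y/2

Substituting into (x^2 + y^2)^2:
((sqrt(2)x/2 - sqrt(2)y/2)^2 + (sqrt(2)x/2 + sqrt(2)y/2)^2)^2
= x^4 + 2x^2y^2 + y^4 = (x^2 + y^2)^2

This equals the original expression (x^2 + y^2)^2, so it IS invariant.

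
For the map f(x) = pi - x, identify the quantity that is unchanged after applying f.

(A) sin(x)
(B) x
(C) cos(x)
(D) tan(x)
A

For f(x) = pi - x:
sin(pi - x) = sin(x), so sine is invariant under this transformation.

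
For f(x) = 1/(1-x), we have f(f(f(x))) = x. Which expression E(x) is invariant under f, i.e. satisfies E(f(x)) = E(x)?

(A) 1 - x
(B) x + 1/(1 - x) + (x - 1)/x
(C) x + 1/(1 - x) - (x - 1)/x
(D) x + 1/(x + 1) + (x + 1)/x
B

Replace x by f(x) = 1/(1 - x) in each option and simplify. As a quick numerical cross-check, also compare E(5) with E(f(5)) = E(-1/4).

(A) 1 - x  ->  1 - (1/(1 - x)) = x/(x - 1); check: E(5) = -4 but E(-1/4) = 5/4.   [not invariant]
(B) x + 1/(1 - x) + (x - 1)/x  ->  (1/(1 - x)) + 1/(1 - (1/(1 - x))) + ((1/(1 - x)) - 1)/(1/(1 - x)), which simplifies back to x + 1/(1 - x) + (x - 1)/x; check: E(5) = 111/20, E(-1/4) = 111/20.   [invariant]
(C) x + 1/(1 - x) - (x - 1)/x  ->  (1/(1 - x)) + 1/(1 - (1/(1 - x))) - ((1/(1 - x)) - 1)/(1/(1 - x)) = (x^2(1 - x) - x + (x - 1)^2)/(x(x - 1)); check: E(5) = 79/20 but E(-1/4) = -89/20.   [not invariant]
(D) x + 1/(x + 1) + (x + 1)/x  ->  (1/(1 - x)) + 1/((1/(1 - x)) + 1) + ((1/(1 - x)) + 1)/(1/(1 - x)) = (-x^3 + 6x^2 - 11x + 7)/(x^2 - 3x + 2); check: E(5) = 191/30 but E(-1/4) = -23/12.   [not invariant]

Only (B) is unchanged. Indeed f(f(x)) = 1/(1 - 1/(1-x)) = (1-x)/(-x) = (x-1)/x, so E(x) = x + f(x) + f(f(x)) is the sum over the whole 3-cycle; applying f just permutes the three terms cyclically (x -> f(x) -> f(f(x)) -> x), leaving the sum unchanged.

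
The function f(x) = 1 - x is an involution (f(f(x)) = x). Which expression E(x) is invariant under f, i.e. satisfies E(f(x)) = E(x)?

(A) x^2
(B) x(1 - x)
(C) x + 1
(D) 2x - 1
B

Replace x by f(x) = 1 - x in each option and simplify. As a quick numerical cross-check, also compare E(5) with E(f(5)) = E(-4).

(A) x^2  ->  (1 - x)^2 = (x - 1)^2; check: E(5) = 25 but E(-4) = 16.   [not invariant]
(B) x(1 - x)  ->  (1 - x)(1 - (1 - x)), which simplifies back to x(1 - x); check: E(5) = -20, E(-4) = -20.   [invariant]
(C) x + 1  ->  (1 - x) + 1 = 2 - x; check: E(5) = 6 but E(-4) = -3.   [not invariant]
(D) 2x - 1  ->  2(1 - x) - 1 = 1 - 2x; check: E(5) = 9 but E(-4) = -9.   [not invariant]

Only (B) is unchanged. E is symmetric under swapping x with f(x) = 1 - x, which is exactly what an involution does.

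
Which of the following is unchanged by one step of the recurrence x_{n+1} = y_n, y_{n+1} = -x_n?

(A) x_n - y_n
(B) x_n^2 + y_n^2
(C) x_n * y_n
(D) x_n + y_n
B

For the recurrence x_{n+1} = y_n, y_{n+1} = -x_n:

x_{n+1}^2 + y_{n+1}^2 = y_n^2 + (-x_n)^2 = x_n^2 + y_n^2
The sum of squares is conserved (like energy in a harmonic oscillator).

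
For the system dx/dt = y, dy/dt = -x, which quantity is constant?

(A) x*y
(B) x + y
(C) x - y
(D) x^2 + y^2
D

A first integral I satisfies dI/dt = 0 along every solution. Differentiate each option and use the equation of motion:
(A) d/dt[x*y] = (dx/dt)y + x(dy/dt) = y^2 - x^2, not identically 0
(B) d/dt[x + y] = y + (-x) = y - x, not identically 0
(C) d/dt[x - y] = y - (-x) = x + y, not identically 0
(D) d/dt[x^2 + y^2] = 2x*dx/dt + 2y*dy/dt = 2x*y + 2y*(-x) = 0

Only (D) has zero time-derivative. So x^2 + y^2 (the squared radius; trajectories are circles) is the conserved quantity.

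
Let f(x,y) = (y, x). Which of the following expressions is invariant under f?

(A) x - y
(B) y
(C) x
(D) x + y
D

For f(x,y) = (y, x):
After applying f: x' = y, y' = x. So x' + y' = y + x = x + y.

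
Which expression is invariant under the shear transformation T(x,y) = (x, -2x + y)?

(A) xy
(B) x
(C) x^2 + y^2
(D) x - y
B

Under the shear T(x,y) = (x, -2x + y):
Substitute the transformed coordinates into each option and compare with the original:
(A) xy  ->  (x)(-2x + y) = -2x^2 + xy   [differs from xy: not invariant]
(B) x  ->  (x) = x   [equals x: invariant]
(C) x^2 + y^2  ->  (x)^2 + (-2x + y)^2 = 5x^2 - 4xy + y^2   [differs from x^2 + y^2: not invariant]
(D) x - y  ->  (x) - (-2x + y) = 3x - y   [differs from x - y: not invariant]

Only option (B), x, is unchanged by the transformation.
A vertical shear moves points parallel to the y-axis, so the x-coordinate (and any function of x alone) is unchanged.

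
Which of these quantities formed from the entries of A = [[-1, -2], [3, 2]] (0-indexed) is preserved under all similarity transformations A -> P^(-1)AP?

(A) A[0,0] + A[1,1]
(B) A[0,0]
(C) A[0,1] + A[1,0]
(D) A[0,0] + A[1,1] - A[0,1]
A

A[0,0] + A[1,1] is the trace of A. By the cyclic property of the trace, tr(P^(-1)AP) = tr(APP^(-1)) = tr(A), so it is the same for every matrix similar to A.

The other combinations are not similarity invariants. For example, take P = [[1, 2], [0, 1]] (det P = 1), so P^(-1) = [[1, -2], [0, 1]] and
B = P^(-1)AP = [[-7, -20], [3, 8]].
Evaluating each option on A and on B:
(A) A[0,0] + A[1,1]: 1 for A, 1 for B -> unchanged
(B) A[0,0]: -1 for A, -7 for B -> changes
(C) A[0,1] + A[1,0]: 1 for A, -17 for B -> changes
(D) A[0,0] + A[1,1] - A[0,1]: 3 for A, 21 for B -> changes

Only (A) A[0,0] + A[1,1] = 1 survives (and it does so for every P, not just this one), so it is the invariant.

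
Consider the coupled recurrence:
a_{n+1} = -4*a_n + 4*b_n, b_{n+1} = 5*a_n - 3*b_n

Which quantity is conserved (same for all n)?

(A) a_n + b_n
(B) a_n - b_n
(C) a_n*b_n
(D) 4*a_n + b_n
A

Replace a_n by a_{n+1} = -4*a_n + 4*b_n and b_n by b_{n+1} = 5*a_n - 3*b_n in each option and simplify:
(A) a_n + b_n  ->  (-4*a_n + 4*b_n) + (5*a_n - 3*b_n) = a_n + b_n   [conserved]
(B) a_n - b_n  ->  (-4*a_n + 4*b_n) - (5*a_n - 3*b_n) = -9*a_n + 7*b_n   [not conserved]
(C) a_n*b_n  ->  (-4*a_n + 4*b_n)*(5*a_n - 3*b_n) = -20*a_n^2 + 32*a_n*b_n - 12*b_n^2   [not conserved]
(D) 4*a_n + b_n  ->  4*(-4*a_n + 4*b_n) + (5*a_n - 3*b_n) = -11*a_n + 13*b_n   [not conserved]

Only (A) a_n + b_n returns to itself after one step, so it is the conserved quantity.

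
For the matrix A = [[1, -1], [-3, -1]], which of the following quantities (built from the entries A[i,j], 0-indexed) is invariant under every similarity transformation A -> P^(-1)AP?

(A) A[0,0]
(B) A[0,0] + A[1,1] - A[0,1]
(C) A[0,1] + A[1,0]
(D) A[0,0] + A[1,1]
D

A[0,0] + A[1,1] is the trace of A. By the cyclic property of the trace, tr(P^(-1)AP) = tr(APP^(-1)) = tr(A), so it is the same for every matrix similar to A.

The other combinations are not similarity invariants. For example, take P = [[1, -1], [0, 1]] (det P = 1), so P^(-1) = [[1, 1], [0, 1]] and
B = P^(-1)AP = [[-2, 0], [-3, 2]].
Evaluating each option on A and on B:
(A) A[0,0]: 1 for A, -2 for B -> changes
(B) A[0,0] + A[1,1] - A[0,1]: 1 for A, 0 for B -> changes
(C) A[0,1] + A[1,0]: -4 for A, -3 for B -> changes
(D) A[0,0] + A[1,1]: 0 for A, 0 for B -> unchanged

Only (D) A[0,0] + A[1,1] = 0 survives (and it does so for every P, not just this one), so it is the invariant.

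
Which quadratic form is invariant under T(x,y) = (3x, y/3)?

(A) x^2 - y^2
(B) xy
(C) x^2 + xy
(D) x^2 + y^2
B

T multiplies x by 3 and divides y by 3.
Substitute the transformed coordinates into each option and compare with the original:
(A) x^2 - y^2  ->  (3x)^2 - (y/3)^2 = 9x^2 - y^2/9   [differs from x^2 - y^2: not invariant]
(B) xy  ->  (3x)(y/3) = xy   [equals xy: invariant]
(C) x^2 + xy  ->  (3x)^2 + (3x)(y/3) = 9x^2 + xy   [differs from x^2 + xy: not invariant]
(D) x^2 + y^2  ->  (3x)^2 + (y/3)^2 = 9x^2 + y^2/9   [differs from x^2 + y^2: not invariant]

Only option (B), xy, is unchanged by the transformation.
The factors 3 and 1/3 cancel only in the pure product xy.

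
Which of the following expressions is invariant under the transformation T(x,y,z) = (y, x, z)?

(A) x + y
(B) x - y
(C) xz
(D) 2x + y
A

Apply T(x,y,z) = (y, x, z) to each option, i.e. replace (x, y, z) by the transformed coordinates.
Substitute the transformed coordinates into each option and compare with the original:
(A) x + y  ->  (y) + (x) = x + y   [equals x + y: invariant]
(B) x - y  ->  (y) - (x) = -x + y   [differs from x - y: not invariant]
(C) xz  ->  (y)(z) = yz   [differs from xz: not invariant]
(D) 2x + y  ->  2(y) + (x) = x + 2y   [differs from 2x + y: not invariant]

Only option (A), x + y, is unchanged by the transformation.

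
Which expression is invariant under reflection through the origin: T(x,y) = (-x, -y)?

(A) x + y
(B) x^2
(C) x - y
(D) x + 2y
B

The map is reflection through the origin: T(x,y) = (-x, -y).
Substitute the transformed coordinates into each option and compare with the original:
(A) x + y  ->  (-x) + (-y) = -x - y   [differs from x + y: not invariant]
(B) x^2  ->  (-x)^2 = x^2   [equals x^2: invariant]
(C) x - y  ->  (-x) - (-y) = -x + y   [differs from x - y: not invariant]
(D) x + 2y  ->  (-x) + 2(-y) = -x - 2y   [differs from x + 2y: not invariant]

Only option (B), x^2, is unchanged by the transformation.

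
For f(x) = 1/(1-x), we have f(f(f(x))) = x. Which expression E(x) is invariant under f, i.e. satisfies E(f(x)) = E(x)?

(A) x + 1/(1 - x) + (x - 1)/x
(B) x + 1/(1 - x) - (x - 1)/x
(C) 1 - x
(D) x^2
A

Replace x by f(x) = 1/(1 - x) in each option and simplify. As a quick numerical cross-check, also compare E(5) with E(f(5)) = E(-1/4).

(A) x + 1/(1 - x) + (x - 1)/x  ->  (1/(1 - x)) + 1/(1 - (1/(1 - x))) + ((1/(1 - x)) - 1)/(1/(1 - x)), which simplifies back to x + 1/(1 - x) + (x - 1)/x; check: E(5) = 111/20, E(-1/4) = 111/20.   [invariant]
(B) x + 1/(1 - x) - (x - 1)/x  ->  (1/(1 - x)) + 1/(1 - (1/(1 - x))) - ((1/(1 - x)) - 1)/(1/(1 - x)) = (x^2(1 - x) - x + (x - 1)^2)/(x(x - 1)); check: E(5) = 79/20 but E(-1/4) = -89/20.   [not invariant]
(C) 1 - x  ->  1 - (1/(1 - x)) = x/(x - 1); check: E(5) = -4 but E(-1/4) = 5/4.   [not invariant]
(D) x^2  ->  (1/(1 - x))^2 = (x - 1)^(-2); check: E(5) = 25 but E(-1/4) = 1/16.   [not invariant]

Only (A) is unchanged. Indeed f(f(x)) = 1/(1 - 1/(1-x)) = (1-x)/(-x) = (x-1)/x, so E(x) = x + f(x) + f(f(x)) is the sum over the whole 3-cycle; applying f just permutes the three terms cyclically (x -> f(x) -> f(f(x)) -> x), leaving the sum unchanged.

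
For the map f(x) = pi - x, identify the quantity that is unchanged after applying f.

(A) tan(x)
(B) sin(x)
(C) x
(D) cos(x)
B

For f(x) = pi - x:
sin(pi - x) = sin(x), so sine is invariant under this transformation.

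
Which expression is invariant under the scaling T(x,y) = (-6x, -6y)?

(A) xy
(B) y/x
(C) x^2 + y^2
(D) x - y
B

Under the uniform scaling T(x,y) = (-6x, -6y):
Substitute the transformed coordinates into each option and compare with the original:
(A) xy  ->  (-6x)(-6y) = 36xy   [differs from xy: not invariant]
(B) y/x  ->  (-6y)/(-6x) = y/x   [equals y/x: invariant]
(C) x^2 + y^2  ->  (-6x)^2 + (-6y)^2 = 36x^2 + 36y^2   [differs from x^2 + y^2: not invariant]
(D) x - y  ->  (-6x) - (-6y) = -6x + 6y   [differs from x - y: not invariant]

Only option (B), y/x, is unchanged by the transformation.
The common factor -6 cancels in a ratio of coordinates, while sums, products and sums of squares pick up factors of -6 or 36.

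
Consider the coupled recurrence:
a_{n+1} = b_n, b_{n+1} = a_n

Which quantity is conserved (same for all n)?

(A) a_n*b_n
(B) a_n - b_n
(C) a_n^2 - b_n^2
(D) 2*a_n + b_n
A

Replace a_n by a_{n+1} = b_n and b_n by b_{n+1} = a_n in each option and simplify:
(A) a_n*b_n  ->  (b_n)*(a_n) = a_n*b_n   [conserved]
(B) a_n - b_n  ->  (b_n) - (a_n) = -a_n + b_n   [not conserved]
(C) a_n^2 - b_n^2  ->  (b_n)^2 - (a_n)^2 = -a_n^2 + b_n^2   [not conserved]
(D) 2*a_n + b_n  ->  2*(b_n) + (a_n) = a_n + 2*b_n   [not conserved]

Only (A) a_n*b_n returns to itself after one step, so it is the conserved quantity.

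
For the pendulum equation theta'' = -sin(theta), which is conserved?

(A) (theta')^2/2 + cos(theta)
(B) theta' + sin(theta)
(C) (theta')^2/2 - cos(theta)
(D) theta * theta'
C

A first integral I satisfies dI/dt = 0 along every solution. Differentiate each option and use the equation of motion:
(A) d/dt[(theta')^2/2 + cos(theta)] = theta' theta'' - sin(theta) theta' = -2 theta' sin(theta), not identically 0
(B) d/dt[theta' + sin(theta)] = theta'' + cos(theta) theta' = -sin(theta) + theta' cos(theta), not identically 0
(C) d/dt[(theta')^2/2 - cos(theta)] = theta' theta'' + sin(theta) theta' = theta'(-sin(theta)) + theta' sin(theta) = 0
(D) d/dt[theta * theta'] = (theta')^2 + theta theta'' = (theta')^2 - theta sin(theta), not identically 0

Only (C) has zero time-derivative. This is the total energy: kinetic (theta')^2/2 plus potential -cos(theta).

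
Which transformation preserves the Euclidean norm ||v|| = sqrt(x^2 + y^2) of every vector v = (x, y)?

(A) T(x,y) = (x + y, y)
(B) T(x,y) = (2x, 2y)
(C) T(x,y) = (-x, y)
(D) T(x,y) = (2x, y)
C

A transformation preserves a norm if ||T(v)|| = ||v|| for every v; a single vector where the norm changes rules an option out.

(A) T(x,y) = (x + y, y): v = (0, 1) has norm sqrt((0)^2 + (1)^2) = 1, but T(v) = (1, 1) has norm sqrt(2) -- not preserved.
(B) T(x,y) = (2x, 2y): v = (1, 0) has norm sqrt((1)^2 + (0)^2) = 1, but T(v) = (2, 0) has norm 2 -- not preserved.
(C) T(x,y) = (-x, y): preserves the norm -- it is an orthogonal map (a rotation/reflection), and (-x)^2 + (y)^2 simplifies to x^2 + y^2.
(D) T(x,y) = (2x, y): v = (1, 0) has norm sqrt((1)^2 + (0)^2) = 1, but T(v) = (2, 0) has norm 2 -- not preserved.

Therefore the answer is (C).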